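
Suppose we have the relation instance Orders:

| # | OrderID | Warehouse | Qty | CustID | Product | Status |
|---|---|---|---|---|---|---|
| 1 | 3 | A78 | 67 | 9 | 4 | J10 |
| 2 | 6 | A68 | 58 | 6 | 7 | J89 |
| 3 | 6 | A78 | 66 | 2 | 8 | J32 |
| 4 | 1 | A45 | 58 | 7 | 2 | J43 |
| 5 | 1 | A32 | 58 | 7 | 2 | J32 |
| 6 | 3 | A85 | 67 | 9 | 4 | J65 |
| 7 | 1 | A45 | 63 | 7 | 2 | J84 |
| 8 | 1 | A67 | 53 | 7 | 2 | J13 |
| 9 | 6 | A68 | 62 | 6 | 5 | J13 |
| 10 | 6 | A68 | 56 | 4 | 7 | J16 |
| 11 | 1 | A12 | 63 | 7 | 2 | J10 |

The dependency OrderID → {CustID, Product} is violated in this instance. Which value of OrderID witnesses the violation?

OrderID=3: rows 1, 6 → {CustID,Product} = (9, 4), (9, 4) ✓
OrderID=6: rows 2, 3, 9, 10 → {CustID,Product} takes values {(6, 7), (2, 8), (6, 5), (4, 7)} — violation
OrderID=1: rows 4, 5, 7, 8, 11 → {CustID,Product} = (7, 2), (7, 2), (7, 2), (7, 2), (7, 2) ✓
The only OrderID value with inconsistent RHS is OrderID=6.

6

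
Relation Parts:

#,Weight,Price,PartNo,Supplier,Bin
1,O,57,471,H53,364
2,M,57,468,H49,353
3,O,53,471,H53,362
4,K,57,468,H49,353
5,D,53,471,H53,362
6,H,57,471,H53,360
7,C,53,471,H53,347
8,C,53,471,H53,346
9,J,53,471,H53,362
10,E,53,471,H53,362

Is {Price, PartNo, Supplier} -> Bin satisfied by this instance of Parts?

No

(Price=57, PartNo=471, Supplier=H53): rows 1, 6 → Bin takes values {364, 360} — violation
(Price=57, PartNo=468, Supplier=H49): rows 2, 4 → Bin = 353, 353 ✓
(Price=53, PartNo=471, Supplier=H53): rows 3, 5, 7, 8, 9, 10 → Bin takes values {362, 347, 346} — violation
Two rows agree on {Price, PartNo, Supplier} but differ on Bin, so {Price, PartNo, Supplier} -> Bin does not hold.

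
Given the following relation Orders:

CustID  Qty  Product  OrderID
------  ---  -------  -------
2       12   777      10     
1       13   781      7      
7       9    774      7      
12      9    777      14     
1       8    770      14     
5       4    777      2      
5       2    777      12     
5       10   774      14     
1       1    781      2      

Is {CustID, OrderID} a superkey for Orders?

Yes

All 9 rows have distinct {CustID, OrderID} values, so {CustID, OrderID} → (all attributes) holds and {CustID, OrderID} is a superkey.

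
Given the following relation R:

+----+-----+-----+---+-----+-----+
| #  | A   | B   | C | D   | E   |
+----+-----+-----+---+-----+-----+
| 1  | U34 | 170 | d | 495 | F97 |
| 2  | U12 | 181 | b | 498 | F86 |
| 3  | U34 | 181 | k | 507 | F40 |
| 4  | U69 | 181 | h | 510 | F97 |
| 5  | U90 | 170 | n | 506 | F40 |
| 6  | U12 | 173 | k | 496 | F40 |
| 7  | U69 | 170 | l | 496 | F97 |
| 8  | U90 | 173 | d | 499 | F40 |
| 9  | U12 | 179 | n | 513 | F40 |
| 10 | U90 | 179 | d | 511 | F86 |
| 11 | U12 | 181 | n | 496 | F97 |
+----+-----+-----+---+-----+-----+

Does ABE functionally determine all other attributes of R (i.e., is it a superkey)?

All 11 rows have distinct ABE values, so ABE → (all attributes) holds and ABE is a superkey.

Yes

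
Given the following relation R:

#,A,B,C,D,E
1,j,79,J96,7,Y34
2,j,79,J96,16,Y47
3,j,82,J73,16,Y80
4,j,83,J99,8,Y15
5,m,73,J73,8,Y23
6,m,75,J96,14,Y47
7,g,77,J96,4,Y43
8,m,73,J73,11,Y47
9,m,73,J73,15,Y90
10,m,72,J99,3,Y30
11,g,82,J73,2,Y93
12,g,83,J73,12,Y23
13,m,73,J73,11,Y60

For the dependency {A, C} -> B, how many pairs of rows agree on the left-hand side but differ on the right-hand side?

(A=j, C=J96): all 2 rows agree on B — 0 pairs.
(A=m, C=J73): all 4 rows agree on B — 0 pairs.
(A=g, C=J73): violating pairs (11,12) — 1 pair.

1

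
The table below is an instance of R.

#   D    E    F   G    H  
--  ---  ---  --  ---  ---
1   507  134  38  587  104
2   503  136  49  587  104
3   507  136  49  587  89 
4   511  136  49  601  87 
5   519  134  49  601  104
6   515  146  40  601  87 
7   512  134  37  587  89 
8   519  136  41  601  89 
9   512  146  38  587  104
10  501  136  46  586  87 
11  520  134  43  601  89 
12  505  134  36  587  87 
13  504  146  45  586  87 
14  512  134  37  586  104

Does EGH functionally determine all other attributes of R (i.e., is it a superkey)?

Yes

All 14 rows have distinct EGH values, so EGH → (all attributes) holds and EGH is a superkey.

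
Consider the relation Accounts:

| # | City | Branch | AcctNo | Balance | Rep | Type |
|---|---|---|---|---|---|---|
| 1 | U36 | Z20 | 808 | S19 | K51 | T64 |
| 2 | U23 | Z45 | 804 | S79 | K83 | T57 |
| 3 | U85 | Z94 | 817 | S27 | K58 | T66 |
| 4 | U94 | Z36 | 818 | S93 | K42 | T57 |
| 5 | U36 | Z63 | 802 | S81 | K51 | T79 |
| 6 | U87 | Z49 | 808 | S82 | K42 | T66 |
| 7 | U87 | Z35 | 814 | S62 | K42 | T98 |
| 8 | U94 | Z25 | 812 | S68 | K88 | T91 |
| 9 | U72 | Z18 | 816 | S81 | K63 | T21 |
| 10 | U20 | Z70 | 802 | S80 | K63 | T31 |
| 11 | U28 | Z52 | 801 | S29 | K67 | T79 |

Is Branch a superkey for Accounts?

Yes

All 11 rows have distinct Branch values, so Branch → (all attributes) holds and Branch is a superkey.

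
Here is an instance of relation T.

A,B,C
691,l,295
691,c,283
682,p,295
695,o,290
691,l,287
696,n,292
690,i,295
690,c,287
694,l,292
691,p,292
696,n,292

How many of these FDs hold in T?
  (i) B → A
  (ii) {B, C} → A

1

(i) B → A: B=l: 3 rows → A takes values {691, 694} — violation; B=c: 2 rows → A takes values {691, 690} — violation; B=p: 2 rows → A takes values {682, 691} — violation — fails.
(ii) {B, C} → A: every LHS value maps to a single RHS value — holds.
1 of the 2 dependencies holds.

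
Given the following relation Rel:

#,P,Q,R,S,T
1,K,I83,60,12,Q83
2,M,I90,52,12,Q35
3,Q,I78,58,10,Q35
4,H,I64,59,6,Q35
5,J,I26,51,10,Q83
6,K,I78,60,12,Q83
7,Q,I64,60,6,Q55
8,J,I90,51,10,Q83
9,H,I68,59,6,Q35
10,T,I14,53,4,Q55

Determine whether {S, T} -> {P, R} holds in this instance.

Yes

(S=12, T=Q83): rows 1, 6 → {P,R} = (K, 60), (K, 60) ✓
(S=12, T=Q35): row 2 → {P,R} = (M, 52) ✓
(S=10, T=Q35): row 3 → {P,R} = (Q, 58) ✓
(S=6, T=Q35): rows 4, 9 → {P,R} = (H, 59), (H, 59) ✓
(S=10, T=Q83): rows 5, 8 → {P,R} = (J, 51), (J, 51) ✓
(S=6, T=Q55): row 7 → {P,R} = (Q, 60) ✓
(S=4, T=Q55): row 10 → {P,R} = (T, 53) ✓
Every {S, T} value is associated with a single {P, R} value, so {S, T} -> {P, R} holds.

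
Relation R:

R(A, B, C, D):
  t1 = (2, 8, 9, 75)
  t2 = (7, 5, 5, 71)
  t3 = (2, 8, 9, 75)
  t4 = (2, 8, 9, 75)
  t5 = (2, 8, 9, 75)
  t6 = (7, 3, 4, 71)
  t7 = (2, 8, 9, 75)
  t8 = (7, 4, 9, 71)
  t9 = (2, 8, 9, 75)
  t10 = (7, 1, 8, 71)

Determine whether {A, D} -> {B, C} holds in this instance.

(A=2, D=75): rows 1, 3, 4, 5, 7, 9 → {B,C} = (8, 9), (8, 9), (8, 9), (8, 9), (8, 9), (8, 9) ✓
(A=7, D=71): rows 2, 6, 8, 10 → {B,C} takes values {(5, 5), (3, 4), (4, 9), (1, 8)} — violation
Two rows agree on {A, D} but differ on {B, C}, so {A, D} -> {B, C} does not hold.

No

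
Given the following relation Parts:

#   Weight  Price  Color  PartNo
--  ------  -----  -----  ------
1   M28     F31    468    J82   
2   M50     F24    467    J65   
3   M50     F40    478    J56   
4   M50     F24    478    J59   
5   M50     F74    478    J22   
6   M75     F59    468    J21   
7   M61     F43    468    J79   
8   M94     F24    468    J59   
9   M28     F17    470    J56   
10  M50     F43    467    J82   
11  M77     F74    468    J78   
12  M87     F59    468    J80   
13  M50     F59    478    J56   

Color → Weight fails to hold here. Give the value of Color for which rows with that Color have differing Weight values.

468

Color=468: rows 1, 6, 7, 8, 11, 12 → Weight takes values {M28, M75, M61, M94, M77, M87} — violation
Color=467: rows 2, 10 → Weight = M50, M50 ✓
Color=478: rows 3, 4, 5, 13 → Weight = M50, M50, M50, M50 ✓
Color=470: row 9 → Weight = M28 ✓
The only Color value with inconsistent Weight is Color=468.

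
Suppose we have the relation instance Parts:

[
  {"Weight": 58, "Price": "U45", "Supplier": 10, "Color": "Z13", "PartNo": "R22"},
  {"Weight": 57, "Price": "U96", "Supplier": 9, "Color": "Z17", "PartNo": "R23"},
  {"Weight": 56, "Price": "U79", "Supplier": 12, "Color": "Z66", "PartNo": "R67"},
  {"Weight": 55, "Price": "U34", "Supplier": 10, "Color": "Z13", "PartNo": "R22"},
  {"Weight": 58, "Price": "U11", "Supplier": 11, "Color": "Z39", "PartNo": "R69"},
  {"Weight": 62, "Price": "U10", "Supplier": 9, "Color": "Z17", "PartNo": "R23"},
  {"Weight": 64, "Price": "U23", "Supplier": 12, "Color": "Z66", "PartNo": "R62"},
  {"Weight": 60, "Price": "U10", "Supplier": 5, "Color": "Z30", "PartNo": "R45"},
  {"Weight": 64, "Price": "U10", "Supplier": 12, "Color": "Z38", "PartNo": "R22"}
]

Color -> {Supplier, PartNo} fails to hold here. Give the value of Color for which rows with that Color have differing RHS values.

Z66

Color=Z13: 2 rows → {Supplier,PartNo} = (10, R22), (10, R22) ✓
Color=Z17: 2 rows → {Supplier,PartNo} = (9, R23), (9, R23) ✓
Color=Z66: 2 rows → {Supplier,PartNo} takes values {(12, R67), (12, R62)} — violation
Color=Z39: 1 row → {Supplier,PartNo} = (11, R69) ✓
Color=Z30: 1 row → {Supplier,PartNo} = (5, R45) ✓
Color=Z38: 1 row → {Supplier,PartNo} = (12, R22) ✓
The only Color value with inconsistent RHS is Color=Z66.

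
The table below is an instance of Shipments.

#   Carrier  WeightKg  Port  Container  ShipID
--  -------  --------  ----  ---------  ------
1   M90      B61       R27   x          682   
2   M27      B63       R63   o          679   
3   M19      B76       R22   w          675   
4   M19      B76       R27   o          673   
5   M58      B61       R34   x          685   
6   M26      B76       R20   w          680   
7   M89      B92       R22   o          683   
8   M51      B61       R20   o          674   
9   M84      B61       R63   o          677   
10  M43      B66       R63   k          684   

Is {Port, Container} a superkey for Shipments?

Rows 2 and 9 have the same {Port, Container} value (Port=R63, Container=o) but are distinct tuples, so {Port, Container} does not determine every attribute — not a superkey.

No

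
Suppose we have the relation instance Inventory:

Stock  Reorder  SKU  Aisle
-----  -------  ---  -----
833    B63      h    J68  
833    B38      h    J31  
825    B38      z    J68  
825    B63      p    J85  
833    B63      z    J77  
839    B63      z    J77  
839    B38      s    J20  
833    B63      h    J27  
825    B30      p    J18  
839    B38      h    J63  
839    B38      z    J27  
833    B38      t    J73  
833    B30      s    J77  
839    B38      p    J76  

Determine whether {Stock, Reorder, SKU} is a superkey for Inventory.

No

Two distinct rows share (Stock=833, Reorder=B63, SKU=h), so {Stock, Reorder, SKU} does not determine every attribute — not a superkey.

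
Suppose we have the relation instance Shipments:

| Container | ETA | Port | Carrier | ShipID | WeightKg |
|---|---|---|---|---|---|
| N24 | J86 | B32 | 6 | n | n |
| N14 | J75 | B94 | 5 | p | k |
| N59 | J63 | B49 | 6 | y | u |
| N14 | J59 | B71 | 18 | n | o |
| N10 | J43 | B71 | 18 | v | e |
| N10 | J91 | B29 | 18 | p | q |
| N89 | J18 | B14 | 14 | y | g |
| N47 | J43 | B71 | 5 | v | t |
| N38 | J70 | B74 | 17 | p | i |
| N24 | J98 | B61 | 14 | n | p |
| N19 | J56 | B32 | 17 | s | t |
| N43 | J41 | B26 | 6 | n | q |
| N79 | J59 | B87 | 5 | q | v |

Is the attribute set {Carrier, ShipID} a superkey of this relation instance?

No

Two distinct rows share (Carrier=6, ShipID=n), so {Carrier, ShipID} does not determine every attribute — not a superkey.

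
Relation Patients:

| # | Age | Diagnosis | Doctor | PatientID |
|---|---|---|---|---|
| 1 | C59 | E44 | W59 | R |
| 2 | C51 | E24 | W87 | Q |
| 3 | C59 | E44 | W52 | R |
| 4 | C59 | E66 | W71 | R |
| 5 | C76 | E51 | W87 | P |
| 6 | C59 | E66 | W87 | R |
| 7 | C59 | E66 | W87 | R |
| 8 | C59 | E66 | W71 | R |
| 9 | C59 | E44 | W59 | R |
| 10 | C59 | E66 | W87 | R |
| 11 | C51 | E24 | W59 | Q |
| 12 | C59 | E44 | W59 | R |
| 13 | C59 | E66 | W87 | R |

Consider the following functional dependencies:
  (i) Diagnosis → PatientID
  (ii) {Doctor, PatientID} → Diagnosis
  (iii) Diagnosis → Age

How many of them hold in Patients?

3

(i) Diagnosis → PatientID: every LHS value maps to a single RHS value — holds.
(ii) {Doctor, PatientID} → Diagnosis: every LHS value maps to a single RHS value — holds.
(iii) Diagnosis → Age: every LHS value maps to a single RHS value — holds.
3 of the 3 dependencies hold.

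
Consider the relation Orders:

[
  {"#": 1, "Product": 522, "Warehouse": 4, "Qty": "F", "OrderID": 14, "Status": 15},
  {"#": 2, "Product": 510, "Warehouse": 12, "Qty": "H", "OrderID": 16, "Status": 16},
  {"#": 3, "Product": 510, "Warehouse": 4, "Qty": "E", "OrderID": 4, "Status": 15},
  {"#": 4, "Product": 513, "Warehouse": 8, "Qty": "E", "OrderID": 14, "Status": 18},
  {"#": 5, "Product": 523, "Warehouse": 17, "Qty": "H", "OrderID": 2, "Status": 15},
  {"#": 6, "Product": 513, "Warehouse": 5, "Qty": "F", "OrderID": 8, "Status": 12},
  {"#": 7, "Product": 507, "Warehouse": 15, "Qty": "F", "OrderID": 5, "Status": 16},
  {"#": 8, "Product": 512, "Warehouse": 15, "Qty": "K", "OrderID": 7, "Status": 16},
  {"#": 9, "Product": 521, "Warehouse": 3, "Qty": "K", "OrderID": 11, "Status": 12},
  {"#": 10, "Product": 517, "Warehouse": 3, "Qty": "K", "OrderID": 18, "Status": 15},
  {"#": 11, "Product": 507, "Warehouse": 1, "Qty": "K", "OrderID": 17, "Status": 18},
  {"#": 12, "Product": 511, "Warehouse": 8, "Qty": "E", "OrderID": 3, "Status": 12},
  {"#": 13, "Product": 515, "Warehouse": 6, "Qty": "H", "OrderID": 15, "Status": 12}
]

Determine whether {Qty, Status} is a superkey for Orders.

All 13 rows have distinct {Qty, Status} values, so {Qty, Status} → (all attributes) holds and {Qty, Status} is a superkey.

Yes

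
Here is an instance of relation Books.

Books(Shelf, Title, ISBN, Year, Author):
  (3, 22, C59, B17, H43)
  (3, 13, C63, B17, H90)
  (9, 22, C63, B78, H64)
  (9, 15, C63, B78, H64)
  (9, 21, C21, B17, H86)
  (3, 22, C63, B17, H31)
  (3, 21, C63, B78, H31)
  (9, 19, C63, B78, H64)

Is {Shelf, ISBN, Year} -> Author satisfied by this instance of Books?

No

(Shelf=3, ISBN=C59, Year=B17): 1 row → Author = H43 ✓
(Shelf=3, ISBN=C63, Year=B17): 2 rows → Author takes values {H90, H31} — violation
(Shelf=9, ISBN=C63, Year=B78): 3 rows → Author = H64, H64, H64 ✓
(Shelf=9, ISBN=C21, Year=B17): 1 row → Author = H86 ✓
(Shelf=3, ISBN=C63, Year=B78): 1 row → Author = H31 ✓
Two rows agree on {Shelf, ISBN, Year} but differ on Author, so {Shelf, ISBN, Year} -> Author does not hold.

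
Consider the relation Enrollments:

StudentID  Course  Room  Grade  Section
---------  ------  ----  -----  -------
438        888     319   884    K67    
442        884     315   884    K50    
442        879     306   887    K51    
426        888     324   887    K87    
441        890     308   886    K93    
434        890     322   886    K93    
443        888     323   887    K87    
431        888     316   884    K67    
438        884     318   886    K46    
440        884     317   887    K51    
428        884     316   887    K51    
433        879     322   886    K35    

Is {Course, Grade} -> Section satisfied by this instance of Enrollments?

Yes

(Course=888, Grade=884): 2 rows → Section = K67, K67 ✓
(Course=884, Grade=884): 1 row → Section = K50 ✓
(Course=879, Grade=887): 1 row → Section = K51 ✓
(Course=888, Grade=887): 2 rows → Section = K87, K87 ✓
(Course=890, Grade=886): 2 rows → Section = K93, K93 ✓
(Course=884, Grade=886): 1 row → Section = K46 ✓
(Course=884, Grade=887): 2 rows → Section = K51, K51 ✓
(Course=879, Grade=886): 1 row → Section = K35 ✓
Every {Course, Grade} value is associated with a single Section value, so {Course, Grade} -> Section holds.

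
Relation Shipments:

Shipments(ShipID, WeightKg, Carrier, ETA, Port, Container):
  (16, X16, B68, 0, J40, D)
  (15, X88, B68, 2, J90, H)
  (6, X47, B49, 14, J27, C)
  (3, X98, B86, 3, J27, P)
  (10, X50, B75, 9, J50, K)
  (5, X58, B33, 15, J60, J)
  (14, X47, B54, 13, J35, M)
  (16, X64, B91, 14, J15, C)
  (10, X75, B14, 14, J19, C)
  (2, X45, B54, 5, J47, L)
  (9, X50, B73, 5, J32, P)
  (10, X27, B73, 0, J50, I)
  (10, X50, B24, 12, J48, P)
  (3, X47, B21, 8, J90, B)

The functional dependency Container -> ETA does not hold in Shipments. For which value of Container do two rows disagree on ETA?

P

Container=D: 1 row → ETA = 0 ✓
Container=H: 1 row → ETA = 2 ✓
Container=C: 3 rows → ETA = 14, 14, 14 ✓
Container=P: 3 rows → ETA takes values {3, 5, 12} — violation
Container=K: 1 row → ETA = 9 ✓
Container=J: 1 row → ETA = 15 ✓
Container=M: 1 row → ETA = 13 ✓
Container=L: 1 row → ETA = 5 ✓
Container=I: 1 row → ETA = 0 ✓
Container=B: 1 row → ETA = 8 ✓
The only Container value with inconsistent ETA is Container=P.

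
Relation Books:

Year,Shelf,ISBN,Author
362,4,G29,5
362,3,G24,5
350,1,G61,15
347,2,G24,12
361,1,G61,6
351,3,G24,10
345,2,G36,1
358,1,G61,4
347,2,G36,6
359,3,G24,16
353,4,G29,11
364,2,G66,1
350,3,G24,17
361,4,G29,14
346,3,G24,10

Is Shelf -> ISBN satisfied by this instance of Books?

No

Shelf=4: 3 rows → ISBN = G29, G29, G29 ✓
Shelf=3: 5 rows → ISBN = G24, G24, G24, G24, G24 ✓
Shelf=1: 3 rows → ISBN = G61, G61, G61 ✓
Shelf=2: 4 rows → ISBN takes values {G24, G36, G66} — violation
Two rows agree on Shelf but differ on ISBN, so Shelf -> ISBN does not hold.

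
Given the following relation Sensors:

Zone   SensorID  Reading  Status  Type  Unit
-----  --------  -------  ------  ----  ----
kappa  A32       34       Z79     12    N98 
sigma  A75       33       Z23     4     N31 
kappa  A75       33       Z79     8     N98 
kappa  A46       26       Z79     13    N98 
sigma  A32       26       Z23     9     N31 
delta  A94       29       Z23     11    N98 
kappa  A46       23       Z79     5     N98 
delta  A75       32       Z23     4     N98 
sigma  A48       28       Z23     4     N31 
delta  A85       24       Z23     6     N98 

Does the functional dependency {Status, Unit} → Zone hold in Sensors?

(Status=Z79, Unit=N98): 4 rows → Zone = kappa, kappa, kappa, kappa ✓
(Status=Z23, Unit=N31): 3 rows → Zone = sigma, sigma, sigma ✓
(Status=Z23, Unit=N98): 3 rows → Zone = delta, delta, delta ✓
Every {Status, Unit} value is associated with a single Zone value, so {Status, Unit} → Zone holds.

Yes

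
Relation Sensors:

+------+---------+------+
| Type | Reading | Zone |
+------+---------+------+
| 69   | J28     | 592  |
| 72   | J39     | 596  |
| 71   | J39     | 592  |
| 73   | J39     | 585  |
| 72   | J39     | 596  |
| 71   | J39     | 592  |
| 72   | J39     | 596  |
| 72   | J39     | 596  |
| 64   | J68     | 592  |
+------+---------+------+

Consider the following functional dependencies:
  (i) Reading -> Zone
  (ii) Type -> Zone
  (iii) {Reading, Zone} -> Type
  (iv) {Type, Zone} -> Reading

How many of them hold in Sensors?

(i) Reading -> Zone: Reading=J39: 7 rows → Zone takes values {596, 592, 585} — violation — fails.
(ii) Type -> Zone: every LHS value maps to a single RHS value — holds.
(iii) {Reading, Zone} -> Type: every LHS value maps to a single RHS value — holds.
(iv) {Type, Zone} -> Reading: every LHS value maps to a single RHS value — holds.
3 of the 4 dependencies hold.

3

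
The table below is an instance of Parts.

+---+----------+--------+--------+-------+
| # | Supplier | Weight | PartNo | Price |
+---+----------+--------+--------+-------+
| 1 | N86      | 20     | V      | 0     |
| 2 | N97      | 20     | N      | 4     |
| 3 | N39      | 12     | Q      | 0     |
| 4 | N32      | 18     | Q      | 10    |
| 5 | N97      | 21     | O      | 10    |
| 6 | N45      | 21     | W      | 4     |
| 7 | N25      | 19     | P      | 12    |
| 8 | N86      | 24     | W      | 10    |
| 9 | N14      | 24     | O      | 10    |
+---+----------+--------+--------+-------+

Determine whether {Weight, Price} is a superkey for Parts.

Rows 8 and 9 have the same {Weight, Price} value (Weight=24, Price=10) but are distinct tuples, so {Weight, Price} does not determine every attribute — not a superkey.

No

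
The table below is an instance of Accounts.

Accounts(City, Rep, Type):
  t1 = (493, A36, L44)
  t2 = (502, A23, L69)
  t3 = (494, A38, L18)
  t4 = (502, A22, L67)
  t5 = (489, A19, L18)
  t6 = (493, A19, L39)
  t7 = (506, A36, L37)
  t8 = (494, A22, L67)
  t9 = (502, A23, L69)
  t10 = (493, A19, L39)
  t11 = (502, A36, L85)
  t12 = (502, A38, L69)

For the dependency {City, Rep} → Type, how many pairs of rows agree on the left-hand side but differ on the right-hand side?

(City=502, Rep=A23): all 2 rows agree on Type — 0 pairs.
(City=493, Rep=A19): all 2 rows agree on Type — 0 pairs.

0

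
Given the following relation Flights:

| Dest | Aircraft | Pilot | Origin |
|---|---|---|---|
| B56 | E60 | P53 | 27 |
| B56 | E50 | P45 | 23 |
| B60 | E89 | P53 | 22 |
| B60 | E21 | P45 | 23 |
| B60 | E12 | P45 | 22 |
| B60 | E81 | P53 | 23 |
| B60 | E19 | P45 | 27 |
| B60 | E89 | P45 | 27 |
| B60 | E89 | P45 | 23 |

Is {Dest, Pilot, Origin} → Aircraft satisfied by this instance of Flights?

(Dest=B56, Pilot=P53, Origin=27): 1 row → Aircraft = E60 ✓
(Dest=B56, Pilot=P45, Origin=23): 1 row → Aircraft = E50 ✓
(Dest=B60, Pilot=P53, Origin=22): 1 row → Aircraft = E89 ✓
(Dest=B60, Pilot=P45, Origin=23): 2 rows → Aircraft takes values {E21, E89} — violation
(Dest=B60, Pilot=P45, Origin=22): 1 row → Aircraft = E12 ✓
(Dest=B60, Pilot=P53, Origin=23): 1 row → Aircraft = E81 ✓
(Dest=B60, Pilot=P45, Origin=27): 2 rows → Aircraft takes values {E19, E89} — violation
Two rows agree on {Dest, Pilot, Origin} but differ on Aircraft, so {Dest, Pilot, Origin} → Aircraft does not hold.

No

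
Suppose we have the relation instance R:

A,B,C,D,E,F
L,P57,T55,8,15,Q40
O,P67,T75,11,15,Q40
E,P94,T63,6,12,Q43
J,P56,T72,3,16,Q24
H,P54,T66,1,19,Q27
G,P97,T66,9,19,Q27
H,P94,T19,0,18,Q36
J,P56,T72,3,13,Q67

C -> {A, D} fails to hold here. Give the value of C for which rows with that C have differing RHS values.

T66

C=T55: 1 row → {A,D} = (L, 8) ✓
C=T75: 1 row → {A,D} = (O, 11) ✓
C=T63: 1 row → {A,D} = (E, 6) ✓
C=T72: 2 rows → {A,D} = (J, 3), (J, 3) ✓
C=T66: 2 rows → {A,D} takes values {(H, 1), (G, 9)} — violation
C=T19: 1 row → {A,D} = (H, 0) ✓
The only C value with inconsistent RHS is C=T66.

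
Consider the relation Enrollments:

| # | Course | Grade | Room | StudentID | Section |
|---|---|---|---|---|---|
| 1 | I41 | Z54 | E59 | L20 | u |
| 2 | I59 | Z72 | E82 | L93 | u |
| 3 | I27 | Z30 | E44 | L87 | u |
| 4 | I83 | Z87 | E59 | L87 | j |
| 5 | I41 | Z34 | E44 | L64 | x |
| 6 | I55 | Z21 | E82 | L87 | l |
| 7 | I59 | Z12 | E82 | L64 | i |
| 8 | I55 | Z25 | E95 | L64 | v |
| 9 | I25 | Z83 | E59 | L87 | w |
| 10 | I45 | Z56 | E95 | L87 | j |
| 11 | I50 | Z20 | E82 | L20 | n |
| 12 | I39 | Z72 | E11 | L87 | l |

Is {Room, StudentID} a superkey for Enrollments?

No

Rows 4 and 9 have the same {Room, StudentID} value (Room=E59, StudentID=L87) but are distinct tuples, so {Room, StudentID} does not determine every attribute — not a superkey.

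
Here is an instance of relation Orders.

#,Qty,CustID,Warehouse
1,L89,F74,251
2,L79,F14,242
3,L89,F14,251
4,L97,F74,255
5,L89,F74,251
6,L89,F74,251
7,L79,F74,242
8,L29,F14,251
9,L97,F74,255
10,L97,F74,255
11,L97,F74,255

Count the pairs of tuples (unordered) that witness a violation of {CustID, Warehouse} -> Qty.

1

(CustID=F74, Warehouse=251): all 3 rows agree on Qty — 0 pairs.
(CustID=F14, Warehouse=251): violating pairs (3,8) — 1 pair.
(CustID=F74, Warehouse=255): all 4 rows agree on Qty — 0 pairs.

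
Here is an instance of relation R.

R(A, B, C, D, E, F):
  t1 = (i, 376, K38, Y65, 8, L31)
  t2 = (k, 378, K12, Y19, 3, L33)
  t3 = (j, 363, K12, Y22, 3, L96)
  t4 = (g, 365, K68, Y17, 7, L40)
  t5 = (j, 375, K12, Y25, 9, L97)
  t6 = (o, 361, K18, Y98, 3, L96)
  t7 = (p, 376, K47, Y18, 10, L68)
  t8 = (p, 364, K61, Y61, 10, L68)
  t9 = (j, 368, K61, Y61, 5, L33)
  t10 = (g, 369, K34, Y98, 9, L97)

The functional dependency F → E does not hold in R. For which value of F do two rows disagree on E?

L33

F=L31: row 1 → E = 8 ✓
F=L33: rows 2, 9 → E takes values {3, 5} — violation
F=L96: rows 3, 6 → E = 3, 3 ✓
F=L40: row 4 → E = 7 ✓
F=L97: rows 5, 10 → E = 9, 9 ✓
F=L68: rows 7, 8 → E = 10, 10 ✓
The only F value with inconsistent E is F=L33.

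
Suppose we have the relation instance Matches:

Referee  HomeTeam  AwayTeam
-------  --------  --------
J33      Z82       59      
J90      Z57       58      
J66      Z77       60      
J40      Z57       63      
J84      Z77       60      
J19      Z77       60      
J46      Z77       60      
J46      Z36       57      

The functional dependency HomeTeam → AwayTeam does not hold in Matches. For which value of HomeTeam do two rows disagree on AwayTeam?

HomeTeam=Z82: 1 row → AwayTeam = 59 ✓
HomeTeam=Z57: 2 rows → AwayTeam takes values {58, 63} — violation
HomeTeam=Z77: 4 rows → AwayTeam = 60, 60, 60, 60 ✓
HomeTeam=Z36: 1 row → AwayTeam = 57 ✓
The only HomeTeam value with inconsistent AwayTeam is HomeTeam=Z57.

Z57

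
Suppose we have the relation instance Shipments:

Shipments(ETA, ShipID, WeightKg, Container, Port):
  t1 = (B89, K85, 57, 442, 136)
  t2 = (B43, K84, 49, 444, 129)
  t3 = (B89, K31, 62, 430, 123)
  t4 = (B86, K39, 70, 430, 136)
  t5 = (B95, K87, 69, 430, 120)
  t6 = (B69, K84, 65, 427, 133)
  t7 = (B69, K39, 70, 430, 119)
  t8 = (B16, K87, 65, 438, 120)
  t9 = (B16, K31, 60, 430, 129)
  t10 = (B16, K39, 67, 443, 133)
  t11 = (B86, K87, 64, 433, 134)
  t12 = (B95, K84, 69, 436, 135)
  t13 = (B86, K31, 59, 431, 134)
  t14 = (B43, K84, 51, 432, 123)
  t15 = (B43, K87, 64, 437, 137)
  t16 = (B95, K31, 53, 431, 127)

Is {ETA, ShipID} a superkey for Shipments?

No

Rows 2 and 14 have the same {ETA, ShipID} value (ETA=B43, ShipID=K84) but are distinct tuples, so {ETA, ShipID} does not determine every attribute — not a superkey.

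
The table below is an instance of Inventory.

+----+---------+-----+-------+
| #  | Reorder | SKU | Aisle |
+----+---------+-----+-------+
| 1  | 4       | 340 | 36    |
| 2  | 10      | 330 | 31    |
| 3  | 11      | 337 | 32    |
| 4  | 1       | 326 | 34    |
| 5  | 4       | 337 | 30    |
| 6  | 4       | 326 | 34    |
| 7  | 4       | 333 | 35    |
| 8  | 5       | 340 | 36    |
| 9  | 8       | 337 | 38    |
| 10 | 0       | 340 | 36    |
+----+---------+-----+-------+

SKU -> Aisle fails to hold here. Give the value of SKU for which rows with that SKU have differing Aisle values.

SKU=340: rows 1, 8, 10 → Aisle = 36, 36, 36 ✓
SKU=330: row 2 → Aisle = 31 ✓
SKU=337: rows 3, 5, 9 → Aisle takes values {32, 30, 38} — violation
SKU=326: rows 4, 6 → Aisle = 34, 34 ✓
SKU=333: row 7 → Aisle = 35 ✓
The only SKU value with inconsistent Aisle is SKU=337.

337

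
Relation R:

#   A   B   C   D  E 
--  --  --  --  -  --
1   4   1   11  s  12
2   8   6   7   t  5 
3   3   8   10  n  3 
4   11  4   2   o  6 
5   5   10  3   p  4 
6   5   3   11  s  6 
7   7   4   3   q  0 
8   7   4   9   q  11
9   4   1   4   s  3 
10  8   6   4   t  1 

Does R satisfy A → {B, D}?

No

A=4: rows 1, 9 → {B,D} = (1, s), (1, s) ✓
A=8: rows 2, 10 → {B,D} = (6, t), (6, t) ✓
A=3: row 3 → {B,D} = (8, n) ✓
A=11: row 4 → {B,D} = (4, o) ✓
A=5: rows 5, 6 → {B,D} takes values {(10, p), (3, s)} — violation
A=7: rows 7, 8 → {B,D} = (4, q), (4, q) ✓
Two rows agree on A but differ on {B, D}, so A → {B, D} does not hold.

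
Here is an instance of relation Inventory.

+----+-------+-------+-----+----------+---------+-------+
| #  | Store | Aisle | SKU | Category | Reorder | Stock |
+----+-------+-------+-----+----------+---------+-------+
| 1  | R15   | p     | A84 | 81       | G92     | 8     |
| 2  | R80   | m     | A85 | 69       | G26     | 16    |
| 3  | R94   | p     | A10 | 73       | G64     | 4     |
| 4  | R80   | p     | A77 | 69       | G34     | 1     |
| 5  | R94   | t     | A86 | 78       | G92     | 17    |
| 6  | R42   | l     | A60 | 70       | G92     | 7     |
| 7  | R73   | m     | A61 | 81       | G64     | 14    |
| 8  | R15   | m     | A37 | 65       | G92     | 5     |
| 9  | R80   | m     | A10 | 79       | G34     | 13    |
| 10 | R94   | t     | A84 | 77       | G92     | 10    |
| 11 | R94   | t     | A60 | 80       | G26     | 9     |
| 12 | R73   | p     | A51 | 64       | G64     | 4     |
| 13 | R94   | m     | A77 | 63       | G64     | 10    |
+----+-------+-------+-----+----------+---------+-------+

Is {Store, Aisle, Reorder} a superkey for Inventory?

No

Rows 5 and 10 have the same {Store, Aisle, Reorder} value (Store=R94, Aisle=t, Reorder=G92) but are distinct tuples, so {Store, Aisle, Reorder} does not determine every attribute — not a superkey.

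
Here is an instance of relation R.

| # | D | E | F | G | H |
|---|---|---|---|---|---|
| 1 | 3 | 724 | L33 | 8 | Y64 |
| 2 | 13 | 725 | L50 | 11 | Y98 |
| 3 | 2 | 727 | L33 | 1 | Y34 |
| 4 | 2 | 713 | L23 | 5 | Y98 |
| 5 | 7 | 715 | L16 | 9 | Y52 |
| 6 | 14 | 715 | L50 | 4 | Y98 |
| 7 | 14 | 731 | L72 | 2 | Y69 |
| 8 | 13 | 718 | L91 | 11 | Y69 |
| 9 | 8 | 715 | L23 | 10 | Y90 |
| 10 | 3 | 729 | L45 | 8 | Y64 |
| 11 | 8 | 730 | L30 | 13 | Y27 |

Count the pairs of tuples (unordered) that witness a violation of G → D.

G=8: all 2 rows agree on D — 0 pairs.
G=11: all 2 rows agree on D — 0 pairs.

0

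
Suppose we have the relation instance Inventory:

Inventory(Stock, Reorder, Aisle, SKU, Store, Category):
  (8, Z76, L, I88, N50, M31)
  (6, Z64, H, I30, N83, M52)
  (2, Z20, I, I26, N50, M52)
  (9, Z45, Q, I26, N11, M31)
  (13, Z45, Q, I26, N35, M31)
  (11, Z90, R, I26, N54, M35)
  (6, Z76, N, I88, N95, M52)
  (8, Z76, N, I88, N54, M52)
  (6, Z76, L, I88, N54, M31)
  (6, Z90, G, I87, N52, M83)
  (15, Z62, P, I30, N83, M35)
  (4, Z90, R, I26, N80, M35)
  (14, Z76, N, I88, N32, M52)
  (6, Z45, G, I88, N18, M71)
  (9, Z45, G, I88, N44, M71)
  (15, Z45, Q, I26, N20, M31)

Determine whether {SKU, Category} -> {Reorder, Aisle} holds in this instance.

Yes

(SKU=I88, Category=M31): 2 rows → {Reorder,Aisle} = (Z76, L), (Z76, L) ✓
(SKU=I30, Category=M52): 1 row → {Reorder,Aisle} = (Z64, H) ✓
(SKU=I26, Category=M52): 1 row → {Reorder,Aisle} = (Z20, I) ✓
(SKU=I26, Category=M31): 3 rows → {Reorder,Aisle} = (Z45, Q), (Z45, Q), (Z45, Q) ✓
(SKU=I26, Category=M35): 2 rows → {Reorder,Aisle} = (Z90, R), (Z90, R) ✓
(SKU=I88, Category=M52): 3 rows → {Reorder,Aisle} = (Z76, N), (Z76, N), (Z76, N) ✓
(SKU=I87, Category=M83): 1 row → {Reorder,Aisle} = (Z90, G) ✓
(SKU=I30, Category=M35): 1 row → {Reorder,Aisle} = (Z62, P) ✓
(SKU=I88, Category=M71): 2 rows → {Reorder,Aisle} = (Z45, G), (Z45, G) ✓
Every {SKU, Category} value is associated with a single {Reorder, Aisle} value, so {SKU, Category} -> {Reorder, Aisle} holds.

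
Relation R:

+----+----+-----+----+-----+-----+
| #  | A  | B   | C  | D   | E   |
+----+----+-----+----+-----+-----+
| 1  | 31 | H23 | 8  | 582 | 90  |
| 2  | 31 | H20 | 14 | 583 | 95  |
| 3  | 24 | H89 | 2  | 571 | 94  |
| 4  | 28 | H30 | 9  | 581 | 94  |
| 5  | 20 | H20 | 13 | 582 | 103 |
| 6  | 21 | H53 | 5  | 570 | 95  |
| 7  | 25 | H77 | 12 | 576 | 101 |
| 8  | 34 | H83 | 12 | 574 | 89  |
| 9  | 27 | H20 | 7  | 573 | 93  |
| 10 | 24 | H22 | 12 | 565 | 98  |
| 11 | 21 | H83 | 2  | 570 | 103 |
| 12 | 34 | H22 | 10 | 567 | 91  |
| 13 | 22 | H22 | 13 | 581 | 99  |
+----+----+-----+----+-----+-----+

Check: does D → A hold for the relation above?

No

D=582: rows 1, 5 → A takes values {31, 20} — violation
D=583: row 2 → A = 31 ✓
D=571: row 3 → A = 24 ✓
D=581: rows 4, 13 → A takes values {28, 22} — violation
D=570: rows 6, 11 → A = 21, 21 ✓
D=576: row 7 → A = 25 ✓
D=574: row 8 → A = 34 ✓
D=573: row 9 → A = 27 ✓
D=565: row 10 → A = 24 ✓
D=567: row 12 → A = 34 ✓
Two rows agree on D but differ on A, so D → A does not hold.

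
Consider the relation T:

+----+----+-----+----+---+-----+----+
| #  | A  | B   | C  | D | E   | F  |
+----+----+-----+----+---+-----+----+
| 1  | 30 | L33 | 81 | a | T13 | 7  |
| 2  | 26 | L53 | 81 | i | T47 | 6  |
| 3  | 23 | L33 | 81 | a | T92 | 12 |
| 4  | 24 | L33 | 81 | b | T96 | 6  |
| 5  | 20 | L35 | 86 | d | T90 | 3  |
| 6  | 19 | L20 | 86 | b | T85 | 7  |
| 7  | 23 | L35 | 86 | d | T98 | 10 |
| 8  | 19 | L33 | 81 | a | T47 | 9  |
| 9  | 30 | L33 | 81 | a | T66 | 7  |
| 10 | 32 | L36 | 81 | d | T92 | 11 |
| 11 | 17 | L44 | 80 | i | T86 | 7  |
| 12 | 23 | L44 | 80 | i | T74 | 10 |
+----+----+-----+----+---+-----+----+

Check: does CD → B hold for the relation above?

(C=81, D=a): rows 1, 3, 8, 9 → B = L33, L33, L33, L33 ✓
(C=81, D=i): row 2 → B = L53 ✓
(C=81, D=b): row 4 → B = L33 ✓
(C=86, D=d): rows 5, 7 → B = L35, L35 ✓
(C=86, D=b): row 6 → B = L20 ✓
(C=81, D=d): row 10 → B = L36 ✓
(C=80, D=i): rows 11, 12 → B = L44, L44 ✓
Every CD value is associated with a single B value, so CD → B holds.

Yes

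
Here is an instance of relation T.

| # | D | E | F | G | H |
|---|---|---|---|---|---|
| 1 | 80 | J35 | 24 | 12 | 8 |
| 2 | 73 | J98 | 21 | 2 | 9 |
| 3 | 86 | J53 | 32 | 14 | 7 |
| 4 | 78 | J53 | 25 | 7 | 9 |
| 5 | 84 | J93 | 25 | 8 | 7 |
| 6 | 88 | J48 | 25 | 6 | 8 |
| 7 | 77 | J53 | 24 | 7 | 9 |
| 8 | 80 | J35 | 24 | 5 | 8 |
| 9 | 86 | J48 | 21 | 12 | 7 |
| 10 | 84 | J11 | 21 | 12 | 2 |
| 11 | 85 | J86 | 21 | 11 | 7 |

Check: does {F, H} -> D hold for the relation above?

No

(F=24, H=8): rows 1, 8 → D = 80, 80 ✓
(F=21, H=9): row 2 → D = 73 ✓
(F=32, H=7): row 3 → D = 86 ✓
(F=25, H=9): row 4 → D = 78 ✓
(F=25, H=7): row 5 → D = 84 ✓
(F=25, H=8): row 6 → D = 88 ✓
(F=24, H=9): row 7 → D = 77 ✓
(F=21, H=7): rows 9, 11 → D takes values {86, 85} — violation
(F=21, H=2): row 10 → D = 84 ✓
Two rows agree on {F, H} but differ on D, so {F, H} -> D does not hold.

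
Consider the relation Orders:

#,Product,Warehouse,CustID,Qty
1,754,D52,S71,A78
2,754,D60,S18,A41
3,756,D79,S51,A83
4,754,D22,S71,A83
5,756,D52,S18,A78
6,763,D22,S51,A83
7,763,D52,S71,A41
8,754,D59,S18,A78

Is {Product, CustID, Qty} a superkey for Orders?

Yes

All 8 rows have distinct {Product, CustID, Qty} values, so {Product, CustID, Qty} → (all attributes) holds and {Product, CustID, Qty} is a superkey.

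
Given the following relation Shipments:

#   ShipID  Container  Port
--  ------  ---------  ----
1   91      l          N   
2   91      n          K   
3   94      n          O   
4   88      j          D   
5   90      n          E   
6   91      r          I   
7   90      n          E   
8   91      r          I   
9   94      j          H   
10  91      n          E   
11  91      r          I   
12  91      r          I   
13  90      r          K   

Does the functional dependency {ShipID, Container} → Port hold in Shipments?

No

(ShipID=91, Container=l): row 1 → Port = N ✓
(ShipID=91, Container=n): rows 2, 10 → Port takes values {K, E} — violation
(ShipID=94, Container=n): row 3 → Port = O ✓
(ShipID=88, Container=j): row 4 → Port = D ✓
(ShipID=90, Container=n): rows 5, 7 → Port = E, E ✓
(ShipID=91, Container=r): rows 6, 8, 11, 12 → Port = I, I, I, I ✓
(ShipID=94, Container=j): row 9 → Port = H ✓
(ShipID=90, Container=r): row 13 → Port = K ✓
Two rows agree on {ShipID, Container} but differ on Port, so {ShipID, Container} → Port does not hold.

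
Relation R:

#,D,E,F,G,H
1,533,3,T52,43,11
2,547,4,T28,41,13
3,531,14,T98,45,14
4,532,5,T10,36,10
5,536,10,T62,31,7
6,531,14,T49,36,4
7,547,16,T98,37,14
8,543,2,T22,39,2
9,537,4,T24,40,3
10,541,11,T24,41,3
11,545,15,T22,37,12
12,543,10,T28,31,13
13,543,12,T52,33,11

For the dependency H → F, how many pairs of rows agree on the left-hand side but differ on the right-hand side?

0

H=11: all 2 rows agree on F — 0 pairs.
H=13: all 2 rows agree on F — 0 pairs.
H=14: all 2 rows agree on F — 0 pairs.
H=3: all 2 rows agree on F — 0 pairs.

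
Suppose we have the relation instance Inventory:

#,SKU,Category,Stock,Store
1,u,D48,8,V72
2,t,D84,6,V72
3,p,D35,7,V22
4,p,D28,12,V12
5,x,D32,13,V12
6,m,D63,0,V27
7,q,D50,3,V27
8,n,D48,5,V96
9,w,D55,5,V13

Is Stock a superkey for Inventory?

No

Rows 8 and 9 have the same Stock value Stock=5 but are distinct tuples, so Stock does not determine every attribute — not a superkey.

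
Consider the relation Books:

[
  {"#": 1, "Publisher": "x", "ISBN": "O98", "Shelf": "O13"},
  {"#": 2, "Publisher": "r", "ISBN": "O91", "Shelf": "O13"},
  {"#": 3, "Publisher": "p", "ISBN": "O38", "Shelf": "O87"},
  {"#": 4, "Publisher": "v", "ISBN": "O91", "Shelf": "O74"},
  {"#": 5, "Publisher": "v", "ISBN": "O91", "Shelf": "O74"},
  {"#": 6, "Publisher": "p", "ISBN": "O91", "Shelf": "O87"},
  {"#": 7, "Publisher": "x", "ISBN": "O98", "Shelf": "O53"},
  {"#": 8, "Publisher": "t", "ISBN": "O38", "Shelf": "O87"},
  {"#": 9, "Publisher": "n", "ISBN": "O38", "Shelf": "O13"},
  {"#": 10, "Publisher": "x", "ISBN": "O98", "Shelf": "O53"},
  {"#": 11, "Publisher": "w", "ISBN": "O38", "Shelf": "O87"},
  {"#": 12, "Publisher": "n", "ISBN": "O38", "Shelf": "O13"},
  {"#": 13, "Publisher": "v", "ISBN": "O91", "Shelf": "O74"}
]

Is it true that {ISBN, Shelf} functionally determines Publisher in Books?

(ISBN=O98, Shelf=O13): row 1 → Publisher = x ✓
(ISBN=O91, Shelf=O13): row 2 → Publisher = r ✓
(ISBN=O38, Shelf=O87): rows 3, 8, 11 → Publisher takes values {p, t, w} — violation
(ISBN=O91, Shelf=O74): rows 4, 5, 13 → Publisher = v, v, v ✓
(ISBN=O91, Shelf=O87): row 6 → Publisher = p ✓
(ISBN=O98, Shelf=O53): rows 7, 10 → Publisher = x, x ✓
(ISBN=O38, Shelf=O13): rows 9, 12 → Publisher = n, n ✓
Two rows agree on {ISBN, Shelf} but differ on Publisher, so {ISBN, Shelf} → Publisher does not hold.

No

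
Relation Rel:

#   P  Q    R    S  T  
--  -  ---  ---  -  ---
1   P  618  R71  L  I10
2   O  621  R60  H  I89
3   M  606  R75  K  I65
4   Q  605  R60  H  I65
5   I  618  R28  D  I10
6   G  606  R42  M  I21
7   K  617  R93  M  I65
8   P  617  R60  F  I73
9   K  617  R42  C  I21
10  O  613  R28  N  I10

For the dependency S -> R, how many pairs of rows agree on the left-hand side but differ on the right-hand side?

S=H: all 2 rows agree on R — 0 pairs.
S=M: violating pairs (6,7) — 1 pair.

1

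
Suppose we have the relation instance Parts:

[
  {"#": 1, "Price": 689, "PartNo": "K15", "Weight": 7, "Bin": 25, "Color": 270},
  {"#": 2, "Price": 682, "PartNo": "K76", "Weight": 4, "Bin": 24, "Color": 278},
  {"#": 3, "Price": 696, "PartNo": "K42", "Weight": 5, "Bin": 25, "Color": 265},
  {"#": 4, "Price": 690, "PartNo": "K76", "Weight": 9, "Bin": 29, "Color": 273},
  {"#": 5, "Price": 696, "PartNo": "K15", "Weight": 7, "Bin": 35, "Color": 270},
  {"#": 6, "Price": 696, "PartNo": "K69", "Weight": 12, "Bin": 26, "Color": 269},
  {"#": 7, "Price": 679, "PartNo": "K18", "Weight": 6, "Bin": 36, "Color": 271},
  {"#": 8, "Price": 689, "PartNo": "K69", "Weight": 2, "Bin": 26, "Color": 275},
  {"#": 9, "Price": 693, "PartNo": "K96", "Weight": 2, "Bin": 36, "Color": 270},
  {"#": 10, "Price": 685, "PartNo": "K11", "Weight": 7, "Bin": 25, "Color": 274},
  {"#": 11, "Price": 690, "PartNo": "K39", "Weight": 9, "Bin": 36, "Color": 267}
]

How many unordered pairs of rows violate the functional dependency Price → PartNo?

Price=689: violating pairs (1,8) — 1 pair.
Price=696: violating pairs (3,5), (3,6), (5,6) — 3 pairs.
Price=690: violating pairs (4,11) — 1 pair.

5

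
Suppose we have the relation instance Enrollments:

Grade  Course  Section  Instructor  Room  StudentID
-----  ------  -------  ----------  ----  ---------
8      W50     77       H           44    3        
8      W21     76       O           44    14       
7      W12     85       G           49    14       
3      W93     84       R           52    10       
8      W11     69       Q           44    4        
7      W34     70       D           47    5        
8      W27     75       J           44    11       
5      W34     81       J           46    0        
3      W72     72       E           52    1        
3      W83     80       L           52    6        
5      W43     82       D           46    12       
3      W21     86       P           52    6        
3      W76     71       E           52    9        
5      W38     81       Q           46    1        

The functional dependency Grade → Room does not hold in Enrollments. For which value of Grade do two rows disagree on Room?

Grade=8: 4 rows → Room = 44, 44, 44, 44 ✓
Grade=7: 2 rows → Room takes values {49, 47} — violation
Grade=3: 5 rows → Room = 52, 52, 52, 52, 52 ✓
Grade=5: 3 rows → Room = 46, 46, 46 ✓
The only Grade value with inconsistent Room is Grade=7.

7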